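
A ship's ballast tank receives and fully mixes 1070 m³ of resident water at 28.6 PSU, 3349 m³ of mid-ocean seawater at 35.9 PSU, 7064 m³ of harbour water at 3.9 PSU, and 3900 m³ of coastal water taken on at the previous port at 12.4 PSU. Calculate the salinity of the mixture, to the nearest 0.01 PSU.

Weighted by volume,
salt = 1,070×28.6 + 3,349×35.9 + 7,064×3.9 + 3,900×12.4 = 30,602 + 120,229.1 + 27,549.6 + 48,360 = 226,740.7
volume = 1,070 + 3,349 + 7,064 + 3,900 = 15,383 m³
S = 226,740.7 / 15,383 = 14.7397 PSU

14.74 PSU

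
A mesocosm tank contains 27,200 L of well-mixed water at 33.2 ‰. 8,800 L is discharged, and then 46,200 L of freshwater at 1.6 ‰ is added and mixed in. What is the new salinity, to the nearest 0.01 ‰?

10.60 ‰

Remaining after removal: 18,400 L at 33.2 ‰ (salt = 610,880)
After addition: salt = 610,880 + 46,200×1.6 = 684,800; volume = 64,600 L
S = 684,800 / 64,600 = 10.6006 ‰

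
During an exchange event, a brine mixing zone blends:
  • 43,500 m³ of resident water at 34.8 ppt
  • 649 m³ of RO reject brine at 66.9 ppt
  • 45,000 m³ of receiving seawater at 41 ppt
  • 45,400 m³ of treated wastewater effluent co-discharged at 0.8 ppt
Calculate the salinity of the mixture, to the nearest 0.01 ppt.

25.56 ppt

By conservation of dissolved salt,
salt = 43,500×34.8 + 649×66.9 + 45,000×41 + 45,400×0.8 = 1,513,800 + 43,418.1 + 1,845,000 + 36,320 = 3,438,538.1
volume = 43,500 + 649 + 45,000 + 45,400 = 134,549 m³
S = 3,438,538.1 / 134,549 = 25.556 ppt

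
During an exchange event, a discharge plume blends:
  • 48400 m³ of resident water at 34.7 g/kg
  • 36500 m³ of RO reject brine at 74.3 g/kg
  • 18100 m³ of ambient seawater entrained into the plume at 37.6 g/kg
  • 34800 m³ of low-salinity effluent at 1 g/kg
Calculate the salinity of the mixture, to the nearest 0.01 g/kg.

37.06 g/kg

By conservation of dissolved salt,
salt = 48,400×34.7 + 36,500×74.3 + 18,100×37.6 + 34,800×1 = 1,679,480 + 2,711,950 + 680,560 + 34,800 = 5,106,790
volume = 48,400 + 36,500 + 18,100 + 34,800 = 137,800 m³
S = 5,106,790 / 137,800 = 37.0594 g/kg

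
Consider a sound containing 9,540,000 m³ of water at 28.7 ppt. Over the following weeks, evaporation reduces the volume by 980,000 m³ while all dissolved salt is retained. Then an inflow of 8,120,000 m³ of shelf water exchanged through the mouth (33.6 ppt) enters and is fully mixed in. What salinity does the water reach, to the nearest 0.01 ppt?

After evaporation: salt = 9,540,000×28.7 = 273,798,000; volume = 9,540,000 − 980,000 = 8,560,000 m³
After mixing: salt = 273,798,000 + 8,120,000×33.6 = 546,630,000; volume = 8,560,000 + 8,120,000 = 16,680,000 m³
S = 546,630,000 / 16,680,000 = 32.7716 ppt

32.77 ppt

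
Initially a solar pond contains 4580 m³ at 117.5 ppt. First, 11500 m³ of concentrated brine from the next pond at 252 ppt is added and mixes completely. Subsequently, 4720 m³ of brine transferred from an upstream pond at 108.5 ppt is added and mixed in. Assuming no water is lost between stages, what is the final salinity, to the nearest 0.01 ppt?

189.82 ppt

Total salt / total volume:
Initial salt = 4,580×117.5 = 538,150
After stage 1: salt = 538,150 + 11,500×252 = 3,436,150; volume = 16,080 m³; S = 213.691 ppt
After stage 2: salt = 3,436,150 + 4,720×108.5 = 3,948,270; volume = 20,800 m³
S = 3,948,270 / 20,800 = 189.8207 ppt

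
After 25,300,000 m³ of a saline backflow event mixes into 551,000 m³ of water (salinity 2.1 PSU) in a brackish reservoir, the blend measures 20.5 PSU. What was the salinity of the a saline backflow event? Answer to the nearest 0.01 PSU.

20.90 PSU

Salt balance: 551,000×2.1 + 25,300,000×S = 25,851,000×20.5
1,157,100 + 25,300,000·S = 529,945,500
S = (529,945,500 − 1,157,100) / 25,300,000 = 20.9007 PSU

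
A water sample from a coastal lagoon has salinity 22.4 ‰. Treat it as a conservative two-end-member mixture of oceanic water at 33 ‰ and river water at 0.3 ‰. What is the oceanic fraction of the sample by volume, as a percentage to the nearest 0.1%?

67.6%

Let g be the oceanic fraction. Salt balance per unit volume:
g×33 + (1−g)×0.3 = 22.4
g = (22.4 − 0.3) / (33 − 0.3) = 22.1/32.7 = 0.6758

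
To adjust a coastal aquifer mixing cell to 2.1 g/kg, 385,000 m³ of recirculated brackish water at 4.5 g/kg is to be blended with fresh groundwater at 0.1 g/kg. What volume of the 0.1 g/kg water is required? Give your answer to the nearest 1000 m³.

Salt balance: 385,000×4.5 + V×0.1 = (385,000+V)×2.1
1,732,500 + 0.1V = 808,500 + 2.1V
924,000 = 2V
V = 462,000 m³

462000 m³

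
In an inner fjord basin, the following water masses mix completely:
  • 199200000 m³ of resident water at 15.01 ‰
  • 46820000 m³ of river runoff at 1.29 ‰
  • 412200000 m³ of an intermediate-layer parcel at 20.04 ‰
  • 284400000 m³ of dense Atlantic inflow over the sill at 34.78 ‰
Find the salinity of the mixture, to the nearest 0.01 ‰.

Conserving salt mass:
salt = 199,200,000×15.01 + 46,820,000×1.29 + 412,200,000×20.04 + 284,400,000×34.78 = 2,989,992,000 + 60,397,800 + 8,260,488,000 + 9,891,432,000 = 21,202,309,800
volume = 199,200,000 + 46,820,000 + 412,200,000 + 284,400,000 = 942,620,000 m³
S = 21,202,309,800 / 942,620,000 = 22.493 ‰

22.49 ‰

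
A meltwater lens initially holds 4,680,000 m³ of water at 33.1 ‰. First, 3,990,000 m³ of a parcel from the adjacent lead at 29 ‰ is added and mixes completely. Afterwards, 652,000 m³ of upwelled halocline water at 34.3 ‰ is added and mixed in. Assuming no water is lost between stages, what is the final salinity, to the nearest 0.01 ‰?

31.43 ‰

Conserving salt mass:
Initial salt = 4,680,000×33.1 = 154,908,000
After stage 1: salt = 154,908,000 + 3,990,000×29 = 270,618,000; volume = 8,670,000 m³; S = 31.213 ‰
After stage 2: salt = 270,618,000 + 652,000×34.3 = 292,981,600; volume = 9,322,000 m³
S = 292,981,600 / 9,322,000 = 31.429 ‰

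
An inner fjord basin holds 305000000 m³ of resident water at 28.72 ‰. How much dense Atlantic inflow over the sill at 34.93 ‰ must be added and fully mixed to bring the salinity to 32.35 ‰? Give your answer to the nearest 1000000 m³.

Salt balance: 305,000,000×28.72 + V×34.93 = (305,000,000+V)×32.35
8,759,600,000 + 34.93V = 9,866,750,000 + 32.35V
1,107,150,000 = 2.58V
V = 429,127,906.98 m³

429000000 m³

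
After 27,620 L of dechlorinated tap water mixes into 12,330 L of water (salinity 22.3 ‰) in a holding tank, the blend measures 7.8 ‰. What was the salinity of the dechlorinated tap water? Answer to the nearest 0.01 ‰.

1.33 ‰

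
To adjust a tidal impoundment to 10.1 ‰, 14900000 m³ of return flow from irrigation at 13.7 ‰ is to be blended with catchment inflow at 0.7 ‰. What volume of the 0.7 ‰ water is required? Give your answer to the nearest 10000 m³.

5710000 m³

Salt balance: 14,900,000×13.7 + V×0.7 = (14,900,000+V)×10.1
204,130,000 + 0.7V = 150,490,000 + 10.1V
53,640,000 = 9.4V
V = 5,706,382.98 m³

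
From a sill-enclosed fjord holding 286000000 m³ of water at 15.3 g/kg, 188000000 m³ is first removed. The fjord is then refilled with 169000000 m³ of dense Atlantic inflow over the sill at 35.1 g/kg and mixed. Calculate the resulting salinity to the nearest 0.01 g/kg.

27.83 g/kg

Remaining after removal: 98,000,000 m³ at 15.3 g/kg (salt = 1,499,400,000)
After addition: salt = 1,499,400,000 + 169,000,000×35.1 = 7,431,300,000; volume = 267,000,000 m³
S = 7,431,300,000 / 267,000,000 = 27.8326 g/kg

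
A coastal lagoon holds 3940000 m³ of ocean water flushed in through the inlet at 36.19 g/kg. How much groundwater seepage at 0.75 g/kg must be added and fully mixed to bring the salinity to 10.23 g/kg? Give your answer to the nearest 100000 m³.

Salt balance: 3,940,000×36.19 + V×0.75 = (3,940,000+V)×10.23
142,588,600 + 0.75V = 40,306,200 + 10.23V
102,282,400 = 9.48V
V = 10,789,282.7 m³

10800000 m³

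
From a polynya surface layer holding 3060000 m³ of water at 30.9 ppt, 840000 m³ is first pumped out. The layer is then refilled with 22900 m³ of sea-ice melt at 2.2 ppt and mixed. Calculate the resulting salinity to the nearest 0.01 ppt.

Remaining after removal: 2,220,000 m³ at 30.9 ppt (salt = 68,598,000)
After addition: salt = 68,598,000 + 22,900×2.2 = 68,648,380; volume = 2,242,900 m³
S = 68,648,380 / 2,242,900 = 30.607 ppt

30.61 ppt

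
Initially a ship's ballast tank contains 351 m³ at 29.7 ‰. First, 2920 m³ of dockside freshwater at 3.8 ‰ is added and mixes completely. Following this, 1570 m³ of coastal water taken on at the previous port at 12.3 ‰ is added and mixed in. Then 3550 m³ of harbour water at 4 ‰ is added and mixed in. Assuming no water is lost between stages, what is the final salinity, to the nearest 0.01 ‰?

6.56 ‰

Total salt / total volume:
Initial salt = 351×29.7 = 10,424.7
After stage 1: salt = 10,424.7 + 2,920×3.8 = 21,520.7; volume = 3,271 m³; S = 6.579 ‰
After stage 2: salt = 21,520.7 + 1,570×12.3 = 40,831.7; volume = 4,841 m³; S = 8.435 ‰
After stage 3: salt = 40,831.7 + 3,550×4 = 55,031.7; volume = 8,391 m³
S = 55,031.7 / 8,391 = 6.5584 ‰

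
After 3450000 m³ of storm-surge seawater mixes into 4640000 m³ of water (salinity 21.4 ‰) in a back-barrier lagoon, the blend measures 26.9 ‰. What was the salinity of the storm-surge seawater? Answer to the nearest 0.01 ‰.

34.30 ‰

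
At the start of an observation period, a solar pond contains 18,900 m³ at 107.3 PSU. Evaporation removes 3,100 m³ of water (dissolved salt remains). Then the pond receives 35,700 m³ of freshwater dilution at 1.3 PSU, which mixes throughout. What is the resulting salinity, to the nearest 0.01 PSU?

After evaporation: salt = 18,900×107.3 = 2,027,970; volume = 18,900 − 3,100 = 15,800 m³
After mixing: salt = 2,027,970 + 35,700×1.3 = 2,074,380; volume = 15,800 + 35,700 = 51,500 m³
S = 2,074,380 / 51,500 = 40.2792 PSU

40.28 PSU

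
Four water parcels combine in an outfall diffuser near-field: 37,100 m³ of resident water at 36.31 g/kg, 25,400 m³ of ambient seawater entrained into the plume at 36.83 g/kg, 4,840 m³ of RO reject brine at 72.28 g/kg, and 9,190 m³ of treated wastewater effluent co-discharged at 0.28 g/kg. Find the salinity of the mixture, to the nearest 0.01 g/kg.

34.43 g/kg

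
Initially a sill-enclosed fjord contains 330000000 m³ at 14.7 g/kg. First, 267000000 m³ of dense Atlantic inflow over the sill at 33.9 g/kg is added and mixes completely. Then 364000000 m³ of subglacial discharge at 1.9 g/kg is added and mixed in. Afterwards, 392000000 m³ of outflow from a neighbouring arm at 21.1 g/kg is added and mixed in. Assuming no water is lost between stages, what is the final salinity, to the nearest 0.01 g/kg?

16.90 g/kg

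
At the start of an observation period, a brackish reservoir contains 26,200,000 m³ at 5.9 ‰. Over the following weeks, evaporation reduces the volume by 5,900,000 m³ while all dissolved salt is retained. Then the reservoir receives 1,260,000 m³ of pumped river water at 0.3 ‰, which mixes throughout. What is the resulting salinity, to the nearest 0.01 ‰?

After evaporation: salt = 26,200,000×5.9 = 154,580,000; volume = 26,200,000 − 5,900,000 = 20,300,000 m³
After mixing: salt = 154,580,000 + 1,260,000×0.3 = 154,958,000; volume = 20,300,000 + 1,260,000 = 21,560,000 m³
S = 154,958,000 / 21,560,000 = 7.1873 ‰

7.19 ‰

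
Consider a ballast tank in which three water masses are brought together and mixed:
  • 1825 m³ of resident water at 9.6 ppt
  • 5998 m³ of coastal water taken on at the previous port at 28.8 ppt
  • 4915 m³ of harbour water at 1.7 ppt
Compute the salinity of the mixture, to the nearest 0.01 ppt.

15.59 ppt

Conserving salt mass:
salt = 1,825×9.6 + 5,998×28.8 + 4,915×1.7 = 17,520 + 172,742.4 + 8,355.5 = 198,617.9
volume = 1,825 + 5,998 + 4,915 = 12,738 m³
S = 198,617.9 / 12,738 = 15.5925 ppt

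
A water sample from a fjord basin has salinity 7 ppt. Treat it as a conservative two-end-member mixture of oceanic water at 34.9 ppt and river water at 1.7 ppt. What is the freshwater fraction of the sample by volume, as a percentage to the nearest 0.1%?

Let f be the freshwater fraction. Salt balance per unit volume:
f×1.7 + (1−f)×34.9 = 7
f = (34.9 − 7) / (34.9 − 1.7) = 27.9/33.2 = 0.8404

84.0%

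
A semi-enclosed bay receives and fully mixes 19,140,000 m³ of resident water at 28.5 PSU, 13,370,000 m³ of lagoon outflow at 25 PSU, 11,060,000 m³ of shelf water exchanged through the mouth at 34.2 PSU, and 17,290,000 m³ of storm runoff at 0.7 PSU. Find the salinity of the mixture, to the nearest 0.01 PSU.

20.87 PSU

Total salt / total volume:
salt = 19,140,000×28.5 + 13,370,000×25 + 11,060,000×34.2 + 17,290,000×0.7 = 545,490,000 + 334,250,000 + 378,252,000 + 12,103,000 = 1,270,095,000
volume = 19,140,000 + 13,370,000 + 11,060,000 + 17,290,000 = 60,860,000 m³
S = 1,270,095,000 / 60,860,000 = 20.8691 PSU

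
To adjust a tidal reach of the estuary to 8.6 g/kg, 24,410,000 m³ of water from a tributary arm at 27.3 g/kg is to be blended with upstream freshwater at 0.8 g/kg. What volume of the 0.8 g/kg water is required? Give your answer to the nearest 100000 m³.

58500000 m³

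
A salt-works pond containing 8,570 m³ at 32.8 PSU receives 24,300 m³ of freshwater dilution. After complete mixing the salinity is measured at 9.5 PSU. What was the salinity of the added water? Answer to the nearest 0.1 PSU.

1.3 PSU

Salt balance: 8,570×32.8 + 24,300×S = 32,870×9.5
281,096 + 24,300·S = 312,265
S = (312,265 − 281,096) / 24,300 = 1.2827 PSU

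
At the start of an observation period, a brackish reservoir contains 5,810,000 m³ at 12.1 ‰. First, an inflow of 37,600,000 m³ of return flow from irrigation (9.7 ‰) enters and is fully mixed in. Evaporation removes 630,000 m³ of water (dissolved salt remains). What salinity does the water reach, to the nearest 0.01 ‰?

10.17 ‰

After mixing: salt = 5,810,000×12.1 + 37,600,000×9.7 = 435,021,000; volume = 43,410,000 m³
After evaporation: salt unchanged = 435,021,000; volume = 43,410,000 − 630,000 = 42,780,000 m³
S = 435,021,000 / 42,780,000 = 10.1688 ‰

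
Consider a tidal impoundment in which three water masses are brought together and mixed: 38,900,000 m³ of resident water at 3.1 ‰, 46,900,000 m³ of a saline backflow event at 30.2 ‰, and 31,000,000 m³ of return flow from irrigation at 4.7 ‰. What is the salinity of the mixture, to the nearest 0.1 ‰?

Mass of salt is conserved:
salt = 38,900,000×3.1 + 46,900,000×30.2 + 31,000,000×4.7 = 120,590,000 + 1,416,380,000 + 145,700,000 = 1,682,670,000
volume = 38,900,000 + 46,900,000 + 31,000,000 = 116,800,000 m³
S = 1,682,670,000 / 116,800,000 = 14.406 ‰

14.4 ‰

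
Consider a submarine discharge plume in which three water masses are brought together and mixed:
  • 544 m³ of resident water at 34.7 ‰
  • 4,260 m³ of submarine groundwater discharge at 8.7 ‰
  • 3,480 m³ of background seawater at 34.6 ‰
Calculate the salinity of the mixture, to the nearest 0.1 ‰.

By conservation of dissolved salt,
salt = 544×34.7 + 4,260×8.7 + 3,480×34.6 = 18,876.8 + 37,062 + 120,408 = 176,346.8
volume = 544 + 4,260 + 3,480 = 8,284 m³
S = 176,346.8 / 8,284 = 21.288 ‰

21.3 ‰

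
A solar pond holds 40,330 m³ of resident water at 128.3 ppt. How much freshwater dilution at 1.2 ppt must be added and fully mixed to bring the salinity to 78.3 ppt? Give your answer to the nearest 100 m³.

26200 m³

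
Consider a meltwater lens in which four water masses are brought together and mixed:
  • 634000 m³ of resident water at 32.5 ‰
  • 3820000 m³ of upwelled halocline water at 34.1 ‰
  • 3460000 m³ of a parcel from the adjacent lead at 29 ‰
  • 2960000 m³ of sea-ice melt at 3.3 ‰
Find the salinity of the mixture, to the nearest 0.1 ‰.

24.0 ‰

By conservation of dissolved salt,
salt = 634,000×32.5 + 3,820,000×34.1 + 3,460,000×29 + 2,960,000×3.3 = 20,605,000 + 130,262,000 + 100,340,000 + 9,768,000 = 260,975,000
volume = 634,000 + 3,820,000 + 3,460,000 + 2,960,000 = 10,874,000 m³
S = 260,975,000 / 10,874,000 = 24 ‰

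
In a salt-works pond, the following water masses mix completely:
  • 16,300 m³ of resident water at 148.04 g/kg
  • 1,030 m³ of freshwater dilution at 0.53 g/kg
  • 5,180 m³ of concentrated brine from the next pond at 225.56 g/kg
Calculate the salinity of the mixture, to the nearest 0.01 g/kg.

Total salt / total volume:
salt = 16,300×148.04 + 1,030×0.53 + 5,180×225.56 = 2,413,052 + 545.9 + 1,168,400.8 = 3,581,998.7
volume = 16,300 + 1,030 + 5,180 = 22,510 m³
S = 3,581,998.7 / 22,510 = 159.1292 g/kg

159.13 g/kg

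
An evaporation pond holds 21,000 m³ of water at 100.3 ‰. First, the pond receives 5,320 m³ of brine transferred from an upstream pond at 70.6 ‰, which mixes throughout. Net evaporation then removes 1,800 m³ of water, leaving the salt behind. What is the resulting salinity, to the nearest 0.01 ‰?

After mixing: salt = 21,000×100.3 + 5,320×70.6 = 2,481,892; volume = 26,320 m³
After evaporation: salt unchanged = 2,481,892; volume = 26,320 − 1,800 = 24,520 m³
S = 2,481,892 / 24,520 = 101.2191 ‰

101.22 ‰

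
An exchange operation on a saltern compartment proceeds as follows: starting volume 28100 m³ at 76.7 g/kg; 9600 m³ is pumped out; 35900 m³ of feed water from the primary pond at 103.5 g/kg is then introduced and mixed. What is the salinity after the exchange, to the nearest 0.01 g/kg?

Remaining after removal: 18,500 m³ at 76.7 g/kg (salt = 1,418,950)
After addition: salt = 1,418,950 + 35,900×103.5 = 5,134,600; volume = 54,400 m³
S = 5,134,600 / 54,400 = 94.386 g/kg

94.39 g/kg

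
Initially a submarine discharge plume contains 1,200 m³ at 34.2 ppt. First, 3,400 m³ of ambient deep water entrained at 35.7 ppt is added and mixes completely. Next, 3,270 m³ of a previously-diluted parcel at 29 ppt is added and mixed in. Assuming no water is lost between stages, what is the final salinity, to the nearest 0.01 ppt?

Total salt / total volume:
Initial salt = 1,200×34.2 = 41,040
After stage 1: salt = 41,040 + 3,400×35.7 = 162,420; volume = 4,600 m³; S = 35.309 ppt
After stage 2: salt = 162,420 + 3,270×29 = 257,250; volume = 7,870 m³
S = 257,250 / 7,870 = 32.6874 ppt

32.69 ppt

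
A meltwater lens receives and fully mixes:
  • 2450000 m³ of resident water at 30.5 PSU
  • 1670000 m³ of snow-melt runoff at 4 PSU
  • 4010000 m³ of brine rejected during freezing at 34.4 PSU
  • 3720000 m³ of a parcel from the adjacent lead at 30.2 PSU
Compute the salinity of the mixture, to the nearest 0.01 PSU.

27.99 PSU

Salt balance:
salt = 2,450,000×30.5 + 1,670,000×4 + 4,010,000×34.4 + 3,720,000×30.2 = 74,725,000 + 6,680,000 + 137,944,000 + 112,344,000 = 331,693,000
volume = 2,450,000 + 1,670,000 + 4,010,000 + 3,720,000 = 11,850,000 m³
S = 331,693,000 / 11,850,000 = 27.991 PSU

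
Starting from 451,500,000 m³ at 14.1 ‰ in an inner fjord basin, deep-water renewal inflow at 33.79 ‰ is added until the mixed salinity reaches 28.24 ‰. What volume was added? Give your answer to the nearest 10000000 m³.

1150000000 m³

Salt balance: 451,500,000×14.1 + V×33.79 = (451,500,000+V)×28.24
6,366,150,000 + 33.79V = 12,750,360,000 + 28.24V
6,384,210,000 = 5.55V
V = 1,150,308,108.11 m³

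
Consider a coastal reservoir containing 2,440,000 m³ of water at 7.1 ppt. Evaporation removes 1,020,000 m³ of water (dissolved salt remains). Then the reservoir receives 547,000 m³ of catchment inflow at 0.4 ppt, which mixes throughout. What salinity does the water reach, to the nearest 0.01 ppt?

After evaporation: salt = 2,440,000×7.1 = 17,324,000; volume = 2,440,000 − 1,020,000 = 1,420,000 m³
After mixing: salt = 17,324,000 + 547,000×0.4 = 17,542,800; volume = 1,420,000 + 547,000 = 1,967,000 m³
S = 17,542,800 / 1,967,000 = 8.9186 ppt

8.92 ppt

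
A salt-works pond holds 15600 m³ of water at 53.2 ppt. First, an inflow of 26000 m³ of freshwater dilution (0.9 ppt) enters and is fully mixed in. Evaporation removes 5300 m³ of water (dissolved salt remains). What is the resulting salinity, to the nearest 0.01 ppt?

23.51 ppt

After mixing: salt = 15,600×53.2 + 26,000×0.9 = 853,320; volume = 41,600 m³
After evaporation: salt unchanged = 853,320; volume = 41,600 − 5,300 = 36,300 m³
S = 853,320 / 36,300 = 23.5074 ppt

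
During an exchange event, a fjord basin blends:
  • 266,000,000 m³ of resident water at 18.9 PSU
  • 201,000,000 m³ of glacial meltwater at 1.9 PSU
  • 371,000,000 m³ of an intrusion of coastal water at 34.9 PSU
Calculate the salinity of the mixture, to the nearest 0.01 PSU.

21.91 PSU

Mass of salt is conserved:
salt = 266,000,000×18.9 + 201,000,000×1.9 + 371,000,000×34.9 = 5,027,400,000 + 381,900,000 + 12,947,900,000 = 18,357,200,000
volume = 266,000,000 + 201,000,000 + 371,000,000 = 838,000,000 m³
S = 18,357,200,000 / 838,000,000 = 21.906 PSU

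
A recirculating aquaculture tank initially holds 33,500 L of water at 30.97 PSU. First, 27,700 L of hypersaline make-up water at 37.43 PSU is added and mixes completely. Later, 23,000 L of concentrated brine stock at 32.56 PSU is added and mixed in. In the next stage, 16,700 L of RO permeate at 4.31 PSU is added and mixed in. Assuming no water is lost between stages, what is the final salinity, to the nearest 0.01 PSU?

Mass of salt is conserved:
Initial salt = 33,500×30.97 = 1,037,495
After stage 1: salt = 1,037,495 + 27,700×37.43 = 2,074,306; volume = 61,200 L; S = 33.894 PSU
After stage 2: salt = 2,074,306 + 23,000×32.56 = 2,823,186; volume = 84,200 L; S = 33.53 PSU
After stage 3: salt = 2,823,186 + 16,700×4.31 = 2,895,163; volume = 100,900 L
S = 2,895,163 / 100,900 = 28.6934 PSU

28.69 PSU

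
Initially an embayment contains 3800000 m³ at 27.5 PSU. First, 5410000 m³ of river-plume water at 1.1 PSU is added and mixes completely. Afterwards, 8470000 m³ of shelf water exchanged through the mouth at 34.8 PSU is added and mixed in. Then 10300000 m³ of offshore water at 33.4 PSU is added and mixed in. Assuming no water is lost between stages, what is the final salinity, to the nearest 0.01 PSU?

By conservation of dissolved salt,
Initial salt = 3,800,000×27.5 = 104,500,000
After stage 1: salt = 104,500,000 + 5,410,000×1.1 = 110,451,000; volume = 9,210,000 m³; S = 11.993 PSU
After stage 2: salt = 110,451,000 + 8,470,000×34.8 = 405,207,000; volume = 17,680,000 m³; S = 22.919 PSU
After stage 3: salt = 405,207,000 + 10,300,000×33.4 = 749,227,000; volume = 27,980,000 m³
S = 749,227,000 / 27,980,000 = 26.7772 PSU

26.78 PSU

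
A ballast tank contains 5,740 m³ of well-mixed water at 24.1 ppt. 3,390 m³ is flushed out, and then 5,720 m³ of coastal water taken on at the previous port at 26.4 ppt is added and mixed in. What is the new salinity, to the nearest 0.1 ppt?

Remaining after removal: 2,350 m³ at 24.1 ppt (salt = 56,635)
After addition: salt = 56,635 + 5,720×26.4 = 207,643; volume = 8,070 m³
S = 207,643 / 8,070 = 25.7302 ppt

25.7 ppt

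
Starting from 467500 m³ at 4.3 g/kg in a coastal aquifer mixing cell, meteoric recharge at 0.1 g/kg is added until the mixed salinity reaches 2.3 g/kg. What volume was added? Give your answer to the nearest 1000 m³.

425000 m³

Salt balance: 467,500×4.3 + V×0.1 = (467,500+V)×2.3
2,010,250 + 0.1V = 1,075,250 + 2.3V
935,000 = 2.2V
V = 425,000 m³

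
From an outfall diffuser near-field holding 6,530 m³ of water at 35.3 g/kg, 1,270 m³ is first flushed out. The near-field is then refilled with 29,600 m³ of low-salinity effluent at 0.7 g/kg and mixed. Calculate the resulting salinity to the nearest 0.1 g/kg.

Remaining after removal: 5,260 m³ at 35.3 g/kg (salt = 185,678)
After addition: salt = 185,678 + 29,600×0.7 = 206,398; volume = 34,860 m³
S = 206,398 / 34,860 = 5.9208 g/kg

5.9 g/kg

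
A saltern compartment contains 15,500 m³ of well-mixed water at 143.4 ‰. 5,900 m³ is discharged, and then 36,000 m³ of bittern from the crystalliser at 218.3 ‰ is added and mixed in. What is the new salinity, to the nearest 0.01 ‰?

202.53 ‰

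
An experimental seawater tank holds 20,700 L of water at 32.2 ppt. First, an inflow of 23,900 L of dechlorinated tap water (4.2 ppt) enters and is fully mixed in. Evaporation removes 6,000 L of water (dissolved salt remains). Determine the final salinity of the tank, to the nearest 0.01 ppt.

After mixing: salt = 20,700×32.2 + 23,900×4.2 = 766,920; volume = 44,600 L
After evaporation: salt unchanged = 766,920; volume = 44,600 − 6,000 = 38,600 L
S = 766,920 / 38,600 = 19.8684 ppt

19.87 ppt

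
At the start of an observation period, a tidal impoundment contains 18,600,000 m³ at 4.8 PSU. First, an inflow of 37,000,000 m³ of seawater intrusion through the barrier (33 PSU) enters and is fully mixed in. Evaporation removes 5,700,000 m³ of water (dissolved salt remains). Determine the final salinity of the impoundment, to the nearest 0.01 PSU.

26.26 PSU

After mixing: salt = 18,600,000×4.8 + 37,000,000×33 = 1,310,280,000; volume = 55,600,000 m³
After evaporation: salt unchanged = 1,310,280,000; volume = 55,600,000 − 5,700,000 = 49,900,000 m³
S = 1,310,280,000 / 49,900,000 = 26.2581 PSU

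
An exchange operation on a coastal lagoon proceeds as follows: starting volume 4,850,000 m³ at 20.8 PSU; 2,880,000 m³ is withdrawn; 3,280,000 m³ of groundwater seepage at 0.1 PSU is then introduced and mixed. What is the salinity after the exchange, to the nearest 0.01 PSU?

7.87 PSU

Remaining after removal: 1,970,000 m³ at 20.8 PSU (salt = 40,976,000)
After addition: salt = 40,976,000 + 3,280,000×0.1 = 41,304,000; volume = 5,250,000 m³
S = 41,304,000 / 5,250,000 = 7.8674 PSU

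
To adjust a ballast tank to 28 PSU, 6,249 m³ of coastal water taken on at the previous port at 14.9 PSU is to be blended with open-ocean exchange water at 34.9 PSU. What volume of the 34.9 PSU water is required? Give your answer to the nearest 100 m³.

11900 m³

Salt balance: 6,249×14.9 + V×34.9 = (6,249+V)×28
93,110.1 + 34.9V = 174,972 + 28V
81,861.9 = 6.9V
V = 11,864.04 m³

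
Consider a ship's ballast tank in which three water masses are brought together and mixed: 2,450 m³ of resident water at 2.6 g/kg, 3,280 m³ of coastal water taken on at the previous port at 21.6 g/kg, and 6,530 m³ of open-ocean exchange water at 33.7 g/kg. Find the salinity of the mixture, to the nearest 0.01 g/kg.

By conservation of dissolved salt,
salt = 2,450×2.6 + 3,280×21.6 + 6,530×33.7 = 6,370 + 70,848 + 220,061 = 297,279
volume = 2,450 + 3,280 + 6,530 = 12,260 m³
S = 297,279 / 12,260 = 24.2479 g/kg

24.25 g/kg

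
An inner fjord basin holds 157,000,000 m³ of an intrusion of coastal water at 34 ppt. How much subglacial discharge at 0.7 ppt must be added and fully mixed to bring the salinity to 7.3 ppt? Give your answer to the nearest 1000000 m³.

635000000 m³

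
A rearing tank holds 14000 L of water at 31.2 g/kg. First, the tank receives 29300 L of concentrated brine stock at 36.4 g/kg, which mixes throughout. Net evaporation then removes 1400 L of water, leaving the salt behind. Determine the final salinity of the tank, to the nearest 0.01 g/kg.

After mixing: salt = 14,000×31.2 + 29,300×36.4 = 1,503,320; volume = 43,300 L
After evaporation: salt unchanged = 1,503,320; volume = 43,300 − 1,400 = 41,900 L
S = 1,503,320 / 41,900 = 35.8788 g/kg

35.88 g/kg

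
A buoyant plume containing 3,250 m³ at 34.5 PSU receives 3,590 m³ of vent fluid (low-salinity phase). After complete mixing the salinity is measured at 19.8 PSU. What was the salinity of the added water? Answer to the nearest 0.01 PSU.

6.49 PSU

Salt balance: 3,250×34.5 + 3,590×S = 6,840×19.8
112,125 + 3,590·S = 135,432
S = (135,432 − 112,125) / 3,590 = 6.4922 PSU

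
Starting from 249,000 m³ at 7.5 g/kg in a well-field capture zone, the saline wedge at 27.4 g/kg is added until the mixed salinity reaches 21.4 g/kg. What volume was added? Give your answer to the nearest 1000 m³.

577000 m³

Salt balance: 249,000×7.5 + V×27.4 = (249,000+V)×21.4
1,867,500 + 27.4V = 5,328,600 + 21.4V
3,461,100 = 6V
V = 576,850 m³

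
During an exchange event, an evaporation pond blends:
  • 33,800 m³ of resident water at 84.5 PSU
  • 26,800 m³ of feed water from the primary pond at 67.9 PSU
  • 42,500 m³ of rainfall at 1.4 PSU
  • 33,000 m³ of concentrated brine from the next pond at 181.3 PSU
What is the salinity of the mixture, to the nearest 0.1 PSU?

78.8 PSU

Mass of salt is conserved:
salt = 33,800×84.5 + 26,800×67.9 + 42,500×1.4 + 33,000×181.3 = 2,856,100 + 1,819,720 + 59,500 + 5,982,900 = 10,718,220
volume = 33,800 + 26,800 + 42,500 + 33,000 = 136,100 m³
S = 10,718,220 / 136,100 = 78.753 PSU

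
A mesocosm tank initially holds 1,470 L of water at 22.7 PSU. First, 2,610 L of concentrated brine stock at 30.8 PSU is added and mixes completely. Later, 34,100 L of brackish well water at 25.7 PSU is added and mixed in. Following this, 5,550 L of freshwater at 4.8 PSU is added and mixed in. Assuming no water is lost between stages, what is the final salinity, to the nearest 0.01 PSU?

Salt balance:
Initial salt = 1,470×22.7 = 33,369
After stage 1: salt = 33,369 + 2,610×30.8 = 113,757; volume = 4,080 L; S = 27.882 PSU
After stage 2: salt = 113,757 + 34,100×25.7 = 990,127; volume = 38,180 L; S = 25.933 PSU
After stage 3: salt = 990,127 + 5,550×4.8 = 1,016,767; volume = 43,730 L
S = 1,016,767 / 43,730 = 23.251 PSU

23.25 PSU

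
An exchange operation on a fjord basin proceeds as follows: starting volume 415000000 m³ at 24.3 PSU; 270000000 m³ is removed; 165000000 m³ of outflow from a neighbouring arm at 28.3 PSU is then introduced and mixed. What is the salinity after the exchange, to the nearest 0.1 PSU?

26.4 PSU

Remaining after removal: 145,000,000 m³ at 24.3 PSU (salt = 3,523,500,000)
After addition: salt = 3,523,500,000 + 165,000,000×28.3 = 8,193,000,000; volume = 310,000,000 m³
S = 8,193,000,000 / 310,000,000 = 26.429 PSU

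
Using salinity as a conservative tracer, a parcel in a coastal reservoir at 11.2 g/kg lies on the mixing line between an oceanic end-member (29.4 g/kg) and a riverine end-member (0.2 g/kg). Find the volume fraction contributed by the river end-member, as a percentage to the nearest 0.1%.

62.3%

Let f be the freshwater fraction. Salt balance per unit volume:
f×0.2 + (1−f)×29.4 = 11.2
f = (29.4 − 11.2) / (29.4 − 0.2) = 18.2/29.2 = 0.6233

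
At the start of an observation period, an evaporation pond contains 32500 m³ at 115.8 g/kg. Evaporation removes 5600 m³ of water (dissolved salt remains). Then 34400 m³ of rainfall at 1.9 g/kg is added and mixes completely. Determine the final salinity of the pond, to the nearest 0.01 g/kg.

62.46 g/kg

After evaporation: salt = 32,500×115.8 = 3,763,500; volume = 32,500 − 5,600 = 26,900 m³
After mixing: salt = 3,763,500 + 34,400×1.9 = 3,828,860; volume = 26,900 + 34,400 = 61,300 m³
S = 3,828,860 / 61,300 = 62.461 g/kg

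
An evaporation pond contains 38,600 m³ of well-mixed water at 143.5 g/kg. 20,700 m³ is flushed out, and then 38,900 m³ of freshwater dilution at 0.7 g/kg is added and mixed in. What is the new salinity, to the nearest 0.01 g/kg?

Remaining after removal: 17,900 m³ at 143.5 g/kg (salt = 2,568,650)
After addition: salt = 2,568,650 + 38,900×0.7 = 2,595,880; volume = 56,800 m³
S = 2,595,880 / 56,800 = 45.7021 g/kg

45.70 g/kg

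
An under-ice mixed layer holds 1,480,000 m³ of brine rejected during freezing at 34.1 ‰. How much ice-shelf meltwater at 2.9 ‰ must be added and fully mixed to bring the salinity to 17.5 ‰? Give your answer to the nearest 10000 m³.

1680000 m³

Salt balance: 1,480,000×34.1 + V×2.9 = (1,480,000+V)×17.5
50,468,000 + 2.9V = 25,900,000 + 17.5V
24,568,000 = 14.6V
V = 1,682,739.73 m³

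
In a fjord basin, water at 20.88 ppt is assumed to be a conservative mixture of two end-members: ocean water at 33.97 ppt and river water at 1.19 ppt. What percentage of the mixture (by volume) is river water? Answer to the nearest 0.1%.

Let f be the freshwater fraction. Salt balance per unit volume:
f×1.19 + (1−f)×33.97 = 20.88
f = (33.97 − 20.88) / (33.97 − 1.19) = 13.09/32.78 = 0.3993

39.9%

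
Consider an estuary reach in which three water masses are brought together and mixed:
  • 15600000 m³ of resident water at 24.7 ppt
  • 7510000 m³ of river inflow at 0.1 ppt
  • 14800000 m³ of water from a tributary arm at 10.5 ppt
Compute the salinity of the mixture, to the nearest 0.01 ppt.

Salt balance:
salt = 15,600,000×24.7 + 7,510,000×0.1 + 14,800,000×10.5 = 385,320,000 + 751,000 + 155,400,000 = 541,471,000
volume = 15,600,000 + 7,510,000 + 14,800,000 = 37,910,000 m³
S = 541,471,000 / 37,910,000 = 14.2831 ppt

14.28 ppt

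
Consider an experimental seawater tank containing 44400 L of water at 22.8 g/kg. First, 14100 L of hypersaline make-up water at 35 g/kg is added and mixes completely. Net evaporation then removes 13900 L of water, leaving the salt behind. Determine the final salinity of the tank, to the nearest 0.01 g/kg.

After mixing: salt = 44,400×22.8 + 14,100×35 = 1,505,820; volume = 58,500 L
After evaporation: salt unchanged = 1,505,820; volume = 58,500 − 13,900 = 44,600 L
S = 1,505,820 / 44,600 = 33.7628 g/kg

33.76 g/kg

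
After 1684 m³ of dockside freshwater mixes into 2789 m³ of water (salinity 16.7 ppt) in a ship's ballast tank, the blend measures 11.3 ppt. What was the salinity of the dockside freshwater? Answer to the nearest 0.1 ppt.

2.4 ppt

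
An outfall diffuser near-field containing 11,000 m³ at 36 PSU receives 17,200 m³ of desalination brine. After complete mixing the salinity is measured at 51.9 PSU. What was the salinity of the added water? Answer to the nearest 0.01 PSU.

62.07 PSU

Salt balance: 11,000×36 + 17,200×S = 28,200×51.9
396,000 + 17,200·S = 1,463,580
S = (1,463,580 − 396,000) / 17,200 = 62.0686 PSU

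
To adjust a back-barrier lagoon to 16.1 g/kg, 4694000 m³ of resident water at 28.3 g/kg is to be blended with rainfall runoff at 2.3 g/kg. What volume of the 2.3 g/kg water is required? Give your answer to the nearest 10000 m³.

Salt balance: 4,694,000×28.3 + V×2.3 = (4,694,000+V)×16.1
132,840,200 + 2.3V = 75,573,400 + 16.1V
57,266,800 = 13.8V
V = 4,149,768.12 m³

4150000 m³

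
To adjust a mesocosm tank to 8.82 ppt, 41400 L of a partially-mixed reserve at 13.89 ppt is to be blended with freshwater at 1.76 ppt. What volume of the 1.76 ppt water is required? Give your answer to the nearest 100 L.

Salt balance: 41,400×13.89 + V×1.76 = (41,400+V)×8.82
575,046 + 1.76V = 365,148 + 8.82V
209,898 = 7.06V
V = 29,730.59 L

29700 L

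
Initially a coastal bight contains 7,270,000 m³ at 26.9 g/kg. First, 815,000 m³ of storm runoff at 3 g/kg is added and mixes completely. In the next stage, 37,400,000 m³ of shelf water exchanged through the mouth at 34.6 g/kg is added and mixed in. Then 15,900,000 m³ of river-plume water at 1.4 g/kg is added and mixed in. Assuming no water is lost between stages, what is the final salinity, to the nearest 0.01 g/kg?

Salt balance:
Initial salt = 7,270,000×26.9 = 195,563,000
After stage 1: salt = 195,563,000 + 815,000×3 = 198,008,000; volume = 8,085,000 m³; S = 24.491 g/kg
After stage 2: salt = 198,008,000 + 37,400,000×34.6 = 1,492,048,000; volume = 45,485,000 m³; S = 32.803 g/kg
After stage 3: salt = 1,492,048,000 + 15,900,000×1.4 = 1,514,308,000; volume = 61,385,000 m³
S = 1,514,308,000 / 61,385,000 = 24.669 g/kg

24.67 g/kg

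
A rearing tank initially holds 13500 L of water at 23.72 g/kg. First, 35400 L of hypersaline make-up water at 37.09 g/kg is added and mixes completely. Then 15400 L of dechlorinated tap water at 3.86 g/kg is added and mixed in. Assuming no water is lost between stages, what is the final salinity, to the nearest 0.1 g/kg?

26.3 g/kg

Mass of salt is conserved:
Initial salt = 13,500×23.72 = 320,220
After stage 1: salt = 320,220 + 35,400×37.09 = 1,633,206; volume = 48,900 L; S = 33.399 g/kg
After stage 2: salt = 1,633,206 + 15,400×3.86 = 1,692,650; volume = 64,300 L
S = 1,692,650 / 64,300 = 26.3243 g/kg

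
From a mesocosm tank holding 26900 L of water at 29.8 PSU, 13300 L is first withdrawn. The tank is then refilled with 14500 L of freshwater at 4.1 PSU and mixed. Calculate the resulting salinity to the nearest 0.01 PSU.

Remaining after removal: 13,600 L at 29.8 PSU (salt = 405,280)
After addition: salt = 405,280 + 14,500×4.1 = 464,730; volume = 28,100 L
S = 464,730 / 28,100 = 16.5384 PSU

16.54 PSU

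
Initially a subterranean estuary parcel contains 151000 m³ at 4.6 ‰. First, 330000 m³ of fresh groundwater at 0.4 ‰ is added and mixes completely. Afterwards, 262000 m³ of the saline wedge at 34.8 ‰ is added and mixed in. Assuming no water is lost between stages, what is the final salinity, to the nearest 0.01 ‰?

13.38 ‰

Total salt / total volume:
Initial salt = 151,000×4.6 = 694,600
After stage 1: salt = 694,600 + 330,000×0.4 = 826,600; volume = 481,000 m³; S = 1.719 ‰
After stage 2: salt = 826,600 + 262,000×34.8 = 9,944,200; volume = 743,000 m³
S = 9,944,200 / 743,000 = 13.3838 ‰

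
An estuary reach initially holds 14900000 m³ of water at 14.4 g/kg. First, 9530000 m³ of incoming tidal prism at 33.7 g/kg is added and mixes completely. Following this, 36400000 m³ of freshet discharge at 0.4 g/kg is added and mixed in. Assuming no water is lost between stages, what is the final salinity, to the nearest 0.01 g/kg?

Salt balance:
Initial salt = 14,900,000×14.4 = 214,560,000
After stage 1: salt = 214,560,000 + 9,530,000×33.7 = 535,721,000; volume = 24,430,000 m³; S = 21.929 g/kg
After stage 2: salt = 535,721,000 + 36,400,000×0.4 = 550,281,000; volume = 60,830,000 m³
S = 550,281,000 / 60,830,000 = 9.0462 g/kg

9.05 g/kg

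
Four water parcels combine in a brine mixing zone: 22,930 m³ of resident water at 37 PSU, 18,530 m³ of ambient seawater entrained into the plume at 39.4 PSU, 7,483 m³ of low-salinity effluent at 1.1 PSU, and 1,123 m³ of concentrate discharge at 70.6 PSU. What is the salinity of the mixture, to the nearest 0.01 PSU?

Weighted by volume,
salt = 22,930×37 + 18,530×39.4 + 7,483×1.1 + 1,123×70.6 = 848,410 + 730,082 + 8,231.3 + 79,283.8 = 1,666,007.1
volume = 22,930 + 18,530 + 7,483 + 1,123 = 50,066 m³
S = 1,666,007.1 / 50,066 = 33.2762 PSU

33.28 PSU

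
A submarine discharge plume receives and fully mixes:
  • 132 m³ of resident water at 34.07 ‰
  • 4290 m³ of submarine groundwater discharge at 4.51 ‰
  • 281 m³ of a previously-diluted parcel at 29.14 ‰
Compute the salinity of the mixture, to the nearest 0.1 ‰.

6.8 ‰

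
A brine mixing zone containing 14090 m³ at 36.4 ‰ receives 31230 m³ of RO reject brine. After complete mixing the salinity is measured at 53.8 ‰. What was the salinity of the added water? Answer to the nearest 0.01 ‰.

61.65 ‰

Salt balance: 14,090×36.4 + 31,230×S = 45,320×53.8
512,876 + 31,230·S = 2,438,216
S = (2,438,216 − 512,876) / 31,230 = 61.6503 ‰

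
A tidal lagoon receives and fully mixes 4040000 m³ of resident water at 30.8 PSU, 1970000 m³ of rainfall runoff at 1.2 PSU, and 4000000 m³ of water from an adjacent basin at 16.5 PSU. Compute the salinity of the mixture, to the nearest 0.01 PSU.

19.26 PSU

Total salt / total volume:
salt = 4,040,000×30.8 + 1,970,000×1.2 + 4,000,000×16.5 = 124,432,000 + 2,364,000 + 66,000,000 = 192,796,000
volume = 4,040,000 + 1,970,000 + 4,000,000 = 10,010,000 m³
S = 192,796,000 / 10,010,000 = 19.2603 PSU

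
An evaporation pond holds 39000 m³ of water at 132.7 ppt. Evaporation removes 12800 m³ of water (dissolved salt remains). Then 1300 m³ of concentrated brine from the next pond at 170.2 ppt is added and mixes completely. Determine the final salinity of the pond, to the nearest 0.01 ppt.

After evaporation: salt = 39,000×132.7 = 5,175,300; volume = 39,000 − 12,800 = 26,200 m³
After mixing: salt = 5,175,300 + 1,300×170.2 = 5,396,560; volume = 26,200 + 1,300 = 27,500 m³
S = 5,396,560 / 27,500 = 196.2385 ppt

196.24 ppt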